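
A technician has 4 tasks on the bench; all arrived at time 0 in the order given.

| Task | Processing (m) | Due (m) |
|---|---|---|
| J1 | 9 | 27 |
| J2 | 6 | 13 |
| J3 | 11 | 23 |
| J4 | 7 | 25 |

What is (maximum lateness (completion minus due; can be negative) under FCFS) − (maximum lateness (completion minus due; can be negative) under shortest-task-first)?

FIFO (arrival order): J1 J2 J3 J4.
J1: 0→9, due 27, lateness -18
J2: 9→15, due 13, lateness 2
J3: 15→26, due 23, lateness 3
J4: 26→33, due 25, lateness 8
Maximum = 8.
SPT (increasing processing time): J2 J4 J1 J3.
J2: 0→6, due 13, lateness -7
J4: 6→13, due 25, lateness -12
J1: 13→22, due 27, lateness -5
J3: 22→33, due 23, lateness 10
Maximum = 10.
Difference = 8 − 10 = -2.

-2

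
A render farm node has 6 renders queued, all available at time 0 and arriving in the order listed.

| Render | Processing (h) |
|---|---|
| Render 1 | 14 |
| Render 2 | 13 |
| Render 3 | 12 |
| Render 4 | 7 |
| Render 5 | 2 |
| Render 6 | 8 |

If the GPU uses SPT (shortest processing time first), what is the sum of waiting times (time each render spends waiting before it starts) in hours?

99

SPT (increasing processing time): Render 5 Render 4 Render 6 Render 3 Render 2 Render 1.
Render 5: waits 0, runs 0→2
Render 4: waits 2, runs 2→9
Render 6: waits 9, runs 9→17
Render 3: waits 17, runs 17→29
Render 2: waits 29, runs 29→42
Render 1: waits 42, runs 42→56
Sum = 0+2+9+17+29+42 = 99.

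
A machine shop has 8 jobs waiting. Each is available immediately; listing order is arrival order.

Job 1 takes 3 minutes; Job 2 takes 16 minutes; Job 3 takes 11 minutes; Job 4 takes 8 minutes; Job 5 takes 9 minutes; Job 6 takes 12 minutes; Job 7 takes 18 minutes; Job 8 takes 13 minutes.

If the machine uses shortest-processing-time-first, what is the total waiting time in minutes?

236

SPT (increasing processing time): Job 1 Job 4 Job 5 Job 3 Job 6 Job 8 Job 2 Job 7.
Job 1: waits 0, runs 0→3
Job 4: waits 3, runs 3→11
Job 5: waits 11, runs 11→20
Job 3: waits 20, runs 20→31
Job 6: waits 31, runs 31→43
Job 8: waits 43, runs 43→56
Job 2: waits 56, runs 56→72
Job 7: waits 72, runs 72→90
Sum = 0+3+11+20+31+43+56+72 = 236.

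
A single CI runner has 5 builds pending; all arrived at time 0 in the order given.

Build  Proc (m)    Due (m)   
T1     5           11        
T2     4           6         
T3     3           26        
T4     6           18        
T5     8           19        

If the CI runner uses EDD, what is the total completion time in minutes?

EDD (increasing due date): T2 T1 T4 T5 T3.
T2: 0→4
T1: 4→9
T4: 9→15
T5: 15→23
T3: 23→26
Sum = 4+9+15+23+26 = 77.

77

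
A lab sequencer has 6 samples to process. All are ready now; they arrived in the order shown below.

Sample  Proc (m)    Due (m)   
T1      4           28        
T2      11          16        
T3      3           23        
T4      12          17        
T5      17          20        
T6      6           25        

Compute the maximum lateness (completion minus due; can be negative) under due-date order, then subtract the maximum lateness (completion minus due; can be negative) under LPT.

EDD (increasing due date): T2 T4 T5 T3 T6 T1.
T2: 0→11, due 16, lateness -5
T4: 11→23, due 17, lateness 6
T5: 23→40, due 20, lateness 20
T3: 40→43, due 23, lateness 20
T6: 43→49, due 25, lateness 24
T1: 49→53, due 28, lateness 25
Maximum = 25.
LPT (decreasing processing time): T5 T4 T2 T6 T1 T3.
T5: 0→17, due 20, lateness -3
T4: 17→29, due 17, lateness 12
T2: 29→40, due 16, lateness 24
T6: 40→46, due 25, lateness 21
T1: 46→50, due 28, lateness 22
T3: 50→53, due 23, lateness 30
Maximum = 30.
Difference = 25 − 30 = -5.

-5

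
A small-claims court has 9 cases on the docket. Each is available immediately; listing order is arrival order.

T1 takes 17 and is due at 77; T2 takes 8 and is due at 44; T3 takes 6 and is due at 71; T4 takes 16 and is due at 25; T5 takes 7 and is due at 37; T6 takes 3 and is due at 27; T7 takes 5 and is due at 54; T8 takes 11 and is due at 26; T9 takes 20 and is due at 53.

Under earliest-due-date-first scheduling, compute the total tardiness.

54

EDD (increasing due date): T4 T8 T6 T5 T2 T9 T7 T3 T1.
T4: 0→16, due 25, tardiness 0
T8: 16→27, due 26, tardiness 1
T6: 27→30, due 27, tardiness 3
T5: 30→37, due 37, tardiness 0
T2: 37→45, due 44, tardiness 1
T9: 45→65, due 53, tardiness 12
T7: 65→70, due 54, tardiness 16
T3: 70→76, due 71, tardiness 5
T1: 76→93, due 77, tardiness 16
Sum = 0+1+3+0+1+12+16+5+16 = 54.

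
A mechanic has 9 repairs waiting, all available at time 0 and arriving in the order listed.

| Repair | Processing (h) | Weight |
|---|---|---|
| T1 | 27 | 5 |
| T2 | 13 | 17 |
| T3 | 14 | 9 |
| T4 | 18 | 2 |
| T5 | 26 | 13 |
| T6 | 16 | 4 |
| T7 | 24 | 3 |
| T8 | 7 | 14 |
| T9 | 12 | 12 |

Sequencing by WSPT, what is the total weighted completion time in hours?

WSPT (decreasing weight/processing-time ratio): T8 T2 T9 T3 T5 T6 T1 T7 T4.
T8: finishes 7, weight 14, w·C = 98
T2: finishes 20, weight 17, w·C = 340
T9: finishes 32, weight 12, w·C = 384
T3: finishes 46, weight 9, w·C = 414
T5: finishes 72, weight 13, w·C = 936
T6: finishes 88, weight 4, w·C = 352
T1: finishes 115, weight 5, w·C = 575
T7: finishes 139, weight 3, w·C = 417
T4: finishes 157, weight 2, w·C = 314
Sum = 98+340+384+414+936+352+575+417+314 = 3830.

3830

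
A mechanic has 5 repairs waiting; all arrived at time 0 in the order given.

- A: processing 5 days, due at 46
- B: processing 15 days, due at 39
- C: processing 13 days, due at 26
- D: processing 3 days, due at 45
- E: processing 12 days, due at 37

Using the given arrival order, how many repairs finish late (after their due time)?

2

FIFO (arrival order): A B C D E.
A: 0→5, due 46, tardiness 0
B: 5→20, due 39, tardiness 0
C: 20→33, due 26, tardiness 7
D: 33→36, due 45, tardiness 0
E: 36→48, due 37, tardiness 11
Late repairs: 2.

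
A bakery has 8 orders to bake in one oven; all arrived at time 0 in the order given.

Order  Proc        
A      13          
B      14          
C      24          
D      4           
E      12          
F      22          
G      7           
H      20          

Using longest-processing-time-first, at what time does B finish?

80

LPT (decreasing processing time): C F H B A E G D.
C: 0→24
F: 24→46
H: 46→66
B: 66→80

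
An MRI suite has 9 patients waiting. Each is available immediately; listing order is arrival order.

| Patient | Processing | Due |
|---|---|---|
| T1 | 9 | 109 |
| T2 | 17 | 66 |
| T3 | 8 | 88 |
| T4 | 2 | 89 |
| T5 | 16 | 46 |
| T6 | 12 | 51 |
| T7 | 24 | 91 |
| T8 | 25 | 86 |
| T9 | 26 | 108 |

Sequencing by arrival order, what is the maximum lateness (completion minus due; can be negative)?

FIFO (arrival order): T1 T2 T3 T4 T5 T6 T7 T8 T9.
T1: 0→9, due 109, lateness -100
T2: 9→26, due 66, lateness -40
T3: 26→34, due 88, lateness -54
T4: 34→36, due 89, lateness -53
T5: 36→52, due 46, lateness 6
T6: 52→64, due 51, lateness 13
T7: 64→88, due 91, lateness -3
T8: 88→113, due 86, lateness 27
T9: 113→139, due 108, lateness 31
Maximum = 31.

31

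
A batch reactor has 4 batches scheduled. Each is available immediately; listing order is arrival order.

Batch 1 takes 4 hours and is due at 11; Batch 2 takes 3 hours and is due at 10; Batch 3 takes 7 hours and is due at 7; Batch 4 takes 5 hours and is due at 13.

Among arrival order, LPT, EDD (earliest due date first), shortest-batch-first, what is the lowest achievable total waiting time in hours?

22

FIFO (arrival order): Batch 1 Batch 2 Batch 3 Batch 4.
Batch 1: waits 0, runs 0→4
Batch 2: waits 4, runs 4→7
Batch 3: waits 7, runs 7→14
Batch 4: waits 14, runs 14→19
Sum = 0+4+7+14 = 25.
LPT (decreasing processing time): Batch 3 Batch 4 Batch 1 Batch 2.
Batch 3: waits 0, runs 0→7
Batch 4: waits 7, runs 7→12
Batch 1: waits 12, runs 12→16
Batch 2: waits 16, runs 16→19
Sum = 0+7+12+16 = 35.
EDD (increasing due date): Batch 3 Batch 2 Batch 1 Batch 4.
Batch 3: waits 0, runs 0→7
Batch 2: waits 7, runs 7→10
Batch 1: waits 10, runs 10→14
Batch 4: waits 14, runs 14→19
Sum = 0+7+10+14 = 31.
SPT (increasing processing time): Batch 2 Batch 1 Batch 4 Batch 3.
Batch 2: waits 0, runs 0→3
Batch 1: waits 3, runs 3→7
Batch 4: waits 7, runs 7→12
Batch 3: waits 12, runs 12→19
Sum = 0+3+7+12 = 22.
FIFO 25, LPT 35, EDD 31, SPT 22 → minimum 22.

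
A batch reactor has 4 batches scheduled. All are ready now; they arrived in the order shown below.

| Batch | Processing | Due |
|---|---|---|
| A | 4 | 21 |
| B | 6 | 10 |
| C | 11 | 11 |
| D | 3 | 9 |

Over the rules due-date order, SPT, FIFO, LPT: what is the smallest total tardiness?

EDD (increasing due date): D B C A.
D: 0→3, due 9, tardiness 0
B: 3→9, due 10, tardiness 0
C: 9→20, due 11, tardiness 9
A: 20→24, due 21, tardiness 3
Sum = 0+0+9+3 = 12.
SPT (increasing processing time): D A B C.
D: 0→3, due 9, tardiness 0
A: 3→7, due 21, tardiness 0
B: 7→13, due 10, tardiness 3
C: 13→24, due 11, tardiness 13
Sum = 0+0+3+13 = 16.
FIFO (arrival order): A B C D.
A: 0→4, due 21, tardiness 0
B: 4→10, due 10, tardiness 0
C: 10→21, due 11, tardiness 10
D: 21→24, due 9, tardiness 15
Sum = 0+0+10+15 = 25.
LPT (decreasing processing time): C B A D.
C: 0→11, due 11, tardiness 0
B: 11→17, due 10, tardiness 7
A: 17→21, due 21, tardiness 0
D: 21→24, due 9, tardiness 15
Sum = 0+7+0+15 = 22.
EDD 12, SPT 16, FIFO 25, LPT 22 → minimum 12.

12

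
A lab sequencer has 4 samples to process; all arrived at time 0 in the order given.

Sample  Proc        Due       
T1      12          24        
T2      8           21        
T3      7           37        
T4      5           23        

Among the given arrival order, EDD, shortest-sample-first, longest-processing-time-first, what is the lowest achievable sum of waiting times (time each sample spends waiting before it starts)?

FIFO (arrival order): T1 T2 T3 T4.
T1: waits 0, runs 0→12
T2: waits 12, runs 12→20
T3: waits 20, runs 20→27
T4: waits 27, runs 27→32
Sum = 0+12+20+27 = 59.
EDD (increasing due date): T2 T4 T1 T3.
T2: waits 0, runs 0→8
T4: waits 8, runs 8→13
T1: waits 13, runs 13→25
T3: waits 25, runs 25→32
Sum = 0+8+13+25 = 46.
SPT (increasing processing time): T4 T3 T2 T1.
T4: waits 0, runs 0→5
T3: waits 5, runs 5→12
T2: waits 12, runs 12→20
T1: waits 20, runs 20→32
Sum = 0+5+12+20 = 37.
LPT (decreasing processing time): T1 T2 T3 T4.
T1: waits 0, runs 0→12
T2: waits 12, runs 12→20
T3: waits 20, runs 20→27
T4: waits 27, runs 27→32
Sum = 0+12+20+27 = 59.
FIFO 59, EDD 46, SPT 37, LPT 59 → minimum 37.

37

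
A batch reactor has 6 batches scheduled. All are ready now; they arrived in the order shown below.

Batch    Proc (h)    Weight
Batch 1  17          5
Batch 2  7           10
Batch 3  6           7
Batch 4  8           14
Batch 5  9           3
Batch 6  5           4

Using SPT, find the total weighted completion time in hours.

SPT (increasing processing time): Batch 6 Batch 3 Batch 2 Batch 4 Batch 5 Batch 1.
Batch 6: finishes 5, weight 4, w·C = 20
Batch 3: finishes 11, weight 7, w·C = 77
Batch 2: finishes 18, weight 10, w·C = 180
Batch 4: finishes 26, weight 14, w·C = 364
Batch 5: finishes 35, weight 3, w·C = 105
Batch 1: finishes 52, weight 5, w·C = 260
Sum = 20+77+180+364+105+260 = 1006.

1006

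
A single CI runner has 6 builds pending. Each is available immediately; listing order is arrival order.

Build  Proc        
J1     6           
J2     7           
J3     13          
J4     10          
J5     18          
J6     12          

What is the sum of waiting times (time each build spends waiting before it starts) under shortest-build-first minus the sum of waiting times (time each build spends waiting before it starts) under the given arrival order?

SPT (increasing processing time): J1 J2 J4 J6 J3 J5.
J1: waits 0, runs 0→6
J2: waits 6, runs 6→13
J4: waits 13, runs 13→23
J6: waits 23, runs 23→35
J3: waits 35, runs 35→48
J5: waits 48, runs 48→66
Sum = 0+6+13+23+35+48 = 125.
FIFO (arrival order): J1 J2 J3 J4 J5 J6.
J1: waits 0, runs 0→6
J2: waits 6, runs 6→13
J3: waits 13, runs 13→26
J4: waits 26, runs 26→36
J5: waits 36, runs 36→54
J6: waits 54, runs 54→66
Sum = 0+6+13+26+36+54 = 135.
Difference = 125 − 135 = -10.

-10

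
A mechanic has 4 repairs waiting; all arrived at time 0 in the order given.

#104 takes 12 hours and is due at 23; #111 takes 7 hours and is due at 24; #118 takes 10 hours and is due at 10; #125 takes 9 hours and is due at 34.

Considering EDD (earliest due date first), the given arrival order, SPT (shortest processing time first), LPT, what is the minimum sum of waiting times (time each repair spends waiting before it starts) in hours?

49

EDD (increasing due date): #118 #104 #111 #125.
#118: waits 0, runs 0→10
#104: waits 10, runs 10→22
#111: waits 22, runs 22→29
#125: waits 29, runs 29→38
Sum = 0+10+22+29 = 61.
FIFO (arrival order): #104 #111 #118 #125.
#104: waits 0, runs 0→12
#111: waits 12, runs 12→19
#118: waits 19, runs 19→29
#125: waits 29, runs 29→38
Sum = 0+12+19+29 = 60.
SPT (increasing processing time): #111 #125 #118 #104.
#111: waits 0, runs 0→7
#125: waits 7, runs 7→16
#118: waits 16, runs 16→26
#104: waits 26, runs 26→38
Sum = 0+7+16+26 = 49.
LPT (decreasing processing time): #104 #118 #125 #111.
#104: waits 0, runs 0→12
#118: waits 12, runs 12→22
#125: waits 22, runs 22→31
#111: waits 31, runs 31→38
Sum = 0+12+22+31 = 65.
EDD 61, FIFO 60, SPT 49, LPT 65 → minimum 49.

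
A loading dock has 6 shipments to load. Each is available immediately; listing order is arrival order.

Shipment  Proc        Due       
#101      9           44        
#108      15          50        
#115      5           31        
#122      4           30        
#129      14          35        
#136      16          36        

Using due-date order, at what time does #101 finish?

48

EDD (increasing due date): #122 #115 #129 #136 #101 #108.
#122: 0→4
#115: 4→9
#129: 9→23
#136: 23→39
#101: 39→48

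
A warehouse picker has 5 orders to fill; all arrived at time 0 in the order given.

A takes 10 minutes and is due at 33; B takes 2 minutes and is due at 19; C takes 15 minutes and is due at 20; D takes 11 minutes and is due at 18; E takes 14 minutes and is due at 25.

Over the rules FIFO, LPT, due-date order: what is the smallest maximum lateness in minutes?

FIFO (arrival order): A B C D E.
A: 0→10, due 33, lateness -23
B: 10→12, due 19, lateness -7
C: 12→27, due 20, lateness 7
D: 27→38, due 18, lateness 20
E: 38→52, due 25, lateness 27
Maximum = 27.
LPT (decreasing processing time): C E D A B.
C: 0→15, due 20, lateness -5
E: 15→29, due 25, lateness 4
D: 29→40, due 18, lateness 22
A: 40→50, due 33, lateness 17
B: 50→52, due 19, lateness 33
Maximum = 33.
EDD (increasing due date): D B C E A.
D: 0→11, due 18, lateness -7
B: 11→13, due 19, lateness -6
C: 13→28, due 20, lateness 8
E: 28→42, due 25, lateness 17
A: 42→52, due 33, lateness 19
Maximum = 19.
FIFO 27, LPT 33, EDD 19 → minimum 19.

19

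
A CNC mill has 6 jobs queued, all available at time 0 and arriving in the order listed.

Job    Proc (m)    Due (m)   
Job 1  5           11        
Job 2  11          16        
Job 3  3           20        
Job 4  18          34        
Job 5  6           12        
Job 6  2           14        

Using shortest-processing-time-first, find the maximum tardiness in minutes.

SPT (increasing processing time): Job 6 Job 3 Job 1 Job 5 Job 2 Job 4.
Job 6: 0→2, due 14, tardiness 0
Job 3: 2→5, due 20, tardiness 0
Job 1: 5→10, due 11, tardiness 0
Job 5: 10→16, due 12, tardiness 4
Job 2: 16→27, due 16, tardiness 11
Job 4: 27→45, due 34, tardiness 11
Maximum = 11.

11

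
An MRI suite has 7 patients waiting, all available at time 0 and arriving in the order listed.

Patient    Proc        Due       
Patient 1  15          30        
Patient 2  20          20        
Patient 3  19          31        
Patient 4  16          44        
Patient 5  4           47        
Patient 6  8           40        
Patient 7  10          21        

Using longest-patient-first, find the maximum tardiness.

LPT (decreasing processing time): Patient 2 Patient 3 Patient 4 Patient 1 Patient 7 Patient 6 Patient 5.
Patient 2: 0→20, due 20, tardiness 0
Patient 3: 20→39, due 31, tardiness 8
Patient 4: 39→55, due 44, tardiness 11
Patient 1: 55→70, due 30, tardiness 40
Patient 7: 70→80, due 21, tardiness 59
Patient 6: 80→88, due 40, tardiness 48
Patient 5: 88→92, due 47, tardiness 45
Maximum = 59.

59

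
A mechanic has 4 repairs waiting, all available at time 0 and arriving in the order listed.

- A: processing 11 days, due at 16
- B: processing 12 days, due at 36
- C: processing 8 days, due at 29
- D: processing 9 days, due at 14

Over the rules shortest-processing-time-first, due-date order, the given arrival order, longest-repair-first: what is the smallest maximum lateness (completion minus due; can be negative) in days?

SPT (increasing processing time): C D A B.
C: 0→8, due 29, lateness -21
D: 8→17, due 14, lateness 3
A: 17→28, due 16, lateness 12
B: 28→40, due 36, lateness 4
Maximum = 12.
EDD (increasing due date): D A C B.
D: 0→9, due 14, lateness -5
A: 9→20, due 16, lateness 4
C: 20→28, due 29, lateness -1
B: 28→40, due 36, lateness 4
Maximum = 4.
FIFO (arrival order): A B C D.
A: 0→11, due 16, lateness -5
B: 11→23, due 36, lateness -13
C: 23→31, due 29, lateness 2
D: 31→40, due 14, lateness 26
Maximum = 26.
LPT (decreasing processing time): B A D C.
B: 0→12, due 36, lateness -24
A: 12→23, due 16, lateness 7
D: 23→32, due 14, lateness 18
C: 32→40, due 29, lateness 11
Maximum = 18.
SPT 12, EDD 4, FIFO 26, LPT 18 → minimum 4.

4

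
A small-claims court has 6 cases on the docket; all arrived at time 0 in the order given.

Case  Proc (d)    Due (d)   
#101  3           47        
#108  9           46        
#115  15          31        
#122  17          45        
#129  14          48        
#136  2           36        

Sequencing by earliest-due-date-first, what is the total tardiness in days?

12

EDD (increasing due date): #115 #136 #122 #108 #101 #129.
#115: 0→15, due 31, tardiness 0
#136: 15→17, due 36, tardiness 0
#122: 17→34, due 45, tardiness 0
#108: 34→43, due 46, tardiness 0
#101: 43→46, due 47, tardiness 0
#129: 46→60, due 48, tardiness 12
Sum = 0+0+0+0+0+12 = 12.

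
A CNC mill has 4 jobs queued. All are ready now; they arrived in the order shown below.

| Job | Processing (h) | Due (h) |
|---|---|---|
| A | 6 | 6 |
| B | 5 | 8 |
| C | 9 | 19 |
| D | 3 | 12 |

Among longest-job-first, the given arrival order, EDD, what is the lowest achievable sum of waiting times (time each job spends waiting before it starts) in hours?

31

LPT (decreasing processing time): C A B D.
C: waits 0, runs 0→9
A: waits 9, runs 9→15
B: waits 15, runs 15→20
D: waits 20, runs 20→23
Sum = 0+9+15+20 = 44.
FIFO (arrival order): A B C D.
A: waits 0, runs 0→6
B: waits 6, runs 6→11
C: waits 11, runs 11→20
D: waits 20, runs 20→23
Sum = 0+6+11+20 = 37.
EDD (increasing due date): A B D C.
A: waits 0, runs 0→6
B: waits 6, runs 6→11
D: waits 11, runs 11→14
C: waits 14, runs 14→23
Sum = 0+6+11+14 = 31.
LPT 44, FIFO 37, EDD 31 → minimum 31.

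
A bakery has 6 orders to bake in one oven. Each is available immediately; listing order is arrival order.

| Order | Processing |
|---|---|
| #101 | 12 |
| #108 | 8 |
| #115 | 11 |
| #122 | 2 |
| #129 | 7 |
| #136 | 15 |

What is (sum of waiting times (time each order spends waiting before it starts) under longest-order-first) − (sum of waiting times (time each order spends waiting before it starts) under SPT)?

LPT (decreasing processing time): #136 #101 #115 #108 #129 #122.
#136: waits 0, runs 0→15
#101: waits 15, runs 15→27
#115: waits 27, runs 27→38
#108: waits 38, runs 38→46
#129: waits 46, runs 46→53
#122: waits 53, runs 53→55
Sum = 0+15+27+38+46+53 = 179.
SPT (increasing processing time): #122 #129 #108 #115 #101 #136.
#122: waits 0, runs 0→2
#129: waits 2, runs 2→9
#108: waits 9, runs 9→17
#115: waits 17, runs 17→28
#101: waits 28, runs 28→40
#136: waits 40, runs 40→55
Sum = 0+2+9+17+28+40 = 96.
Difference = 179 − 96 = 83.

83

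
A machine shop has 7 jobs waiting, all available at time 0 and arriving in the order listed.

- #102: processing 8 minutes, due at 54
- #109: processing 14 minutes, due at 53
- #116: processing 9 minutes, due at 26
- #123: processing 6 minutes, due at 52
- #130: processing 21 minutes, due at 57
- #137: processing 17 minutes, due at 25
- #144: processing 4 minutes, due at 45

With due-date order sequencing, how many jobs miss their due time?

EDD (increasing due date): #137 #116 #144 #123 #109 #102 #130.
#137: 0→17, due 25, tardiness 0
#116: 17→26, due 26, tardiness 0
#144: 26→30, due 45, tardiness 0
#123: 30→36, due 52, tardiness 0
#109: 36→50, due 53, tardiness 0
#102: 50→58, due 54, tardiness 4
#130: 58→79, due 57, tardiness 22
Late jobs: 2.

2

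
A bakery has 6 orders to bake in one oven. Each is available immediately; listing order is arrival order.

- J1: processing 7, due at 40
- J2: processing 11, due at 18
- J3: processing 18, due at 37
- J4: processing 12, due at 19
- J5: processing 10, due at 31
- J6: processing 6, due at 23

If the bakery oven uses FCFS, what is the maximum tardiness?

FIFO (arrival order): J1 J2 J3 J4 J5 J6.
J1: 0→7, due 40, tardiness 0
J2: 7→18, due 18, tardiness 0
J3: 18→36, due 37, tardiness 0
J4: 36→48, due 19, tardiness 29
J5: 48→58, due 31, tardiness 27
J6: 58→64, due 23, tardiness 41
Maximum = 41.

41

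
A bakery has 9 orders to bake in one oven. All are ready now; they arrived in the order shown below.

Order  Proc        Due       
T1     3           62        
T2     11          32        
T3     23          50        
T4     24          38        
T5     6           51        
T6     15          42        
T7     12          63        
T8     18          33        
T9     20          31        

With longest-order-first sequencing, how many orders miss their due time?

LPT (decreasing processing time): T4 T3 T9 T8 T6 T7 T2 T5 T1.
T4: 0→24, due 38, tardiness 0
T3: 24→47, due 50, tardiness 0
T9: 47→67, due 31, tardiness 36
T8: 67→85, due 33, tardiness 52
T6: 85→100, due 42, tardiness 58
T7: 100→112, due 63, tardiness 49
T2: 112→123, due 32, tardiness 91
T5: 123→129, due 51, tardiness 78
T1: 129→132, due 62, tardiness 70
Late orders: 7.

7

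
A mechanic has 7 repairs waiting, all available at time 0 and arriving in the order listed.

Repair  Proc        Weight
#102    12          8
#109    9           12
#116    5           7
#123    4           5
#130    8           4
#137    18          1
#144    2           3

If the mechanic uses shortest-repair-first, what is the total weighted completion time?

SPT (increasing processing time): #144 #123 #116 #130 #109 #102 #137.
#144: finishes 2, weight 3, w·C = 6
#123: finishes 6, weight 5, w·C = 30
#116: finishes 11, weight 7, w·C = 77
#130: finishes 19, weight 4, w·C = 76
#109: finishes 28, weight 12, w·C = 336
#102: finishes 40, weight 8, w·C = 320
#137: finishes 58, weight 1, w·C = 58
Sum = 6+30+77+76+336+320+58 = 903.

903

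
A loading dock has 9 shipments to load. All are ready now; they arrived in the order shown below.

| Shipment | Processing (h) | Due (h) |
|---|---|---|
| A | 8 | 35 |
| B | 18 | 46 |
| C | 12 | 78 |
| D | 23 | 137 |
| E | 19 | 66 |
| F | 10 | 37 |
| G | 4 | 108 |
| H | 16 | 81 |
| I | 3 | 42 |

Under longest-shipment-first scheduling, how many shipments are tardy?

6

LPT (decreasing processing time): D E B H C F A G I.
D: 0→23, due 137, tardiness 0
E: 23→42, due 66, tardiness 0
B: 42→60, due 46, tardiness 14
H: 60→76, due 81, tardiness 0
C: 76→88, due 78, tardiness 10
F: 88→98, due 37, tardiness 61
A: 98→106, due 35, tardiness 71
G: 106→110, due 108, tardiness 2
I: 110→113, due 42, tardiness 71
Late shipments: 6.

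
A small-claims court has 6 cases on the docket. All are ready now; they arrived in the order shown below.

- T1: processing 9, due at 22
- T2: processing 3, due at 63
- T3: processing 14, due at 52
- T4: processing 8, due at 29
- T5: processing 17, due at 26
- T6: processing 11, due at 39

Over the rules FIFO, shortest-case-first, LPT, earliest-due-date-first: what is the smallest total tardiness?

18

FIFO (arrival order): T1 T2 T3 T4 T5 T6.
T1: 0→9, due 22, tardiness 0
T2: 9→12, due 63, tardiness 0
T3: 12→26, due 52, tardiness 0
T4: 26→34, due 29, tardiness 5
T5: 34→51, due 26, tardiness 25
T6: 51→62, due 39, tardiness 23
Sum = 0+0+0+5+25+23 = 53.
SPT (increasing processing time): T2 T4 T1 T6 T3 T5.
T2: 0→3, due 63, tardiness 0
T4: 3→11, due 29, tardiness 0
T1: 11→20, due 22, tardiness 0
T6: 20→31, due 39, tardiness 0
T3: 31→45, due 52, tardiness 0
T5: 45→62, due 26, tardiness 36
Sum = 0+0+0+0+0+36 = 36.
LPT (decreasing processing time): T5 T3 T6 T1 T4 T2.
T5: 0→17, due 26, tardiness 0
T3: 17→31, due 52, tardiness 0
T6: 31→42, due 39, tardiness 3
T1: 42→51, due 22, tardiness 29
T4: 51→59, due 29, tardiness 30
T2: 59→62, due 63, tardiness 0
Sum = 0+0+3+29+30+0 = 62.
EDD (increasing due date): T1 T5 T4 T6 T3 T2.
T1: 0→9, due 22, tardiness 0
T5: 9→26, due 26, tardiness 0
T4: 26→34, due 29, tardiness 5
T6: 34→45, due 39, tardiness 6
T3: 45→59, due 52, tardiness 7
T2: 59→62, due 63, tardiness 0
Sum = 0+0+5+6+7+0 = 18.
FIFO 53, SPT 36, LPT 62, EDD 18 → minimum 18.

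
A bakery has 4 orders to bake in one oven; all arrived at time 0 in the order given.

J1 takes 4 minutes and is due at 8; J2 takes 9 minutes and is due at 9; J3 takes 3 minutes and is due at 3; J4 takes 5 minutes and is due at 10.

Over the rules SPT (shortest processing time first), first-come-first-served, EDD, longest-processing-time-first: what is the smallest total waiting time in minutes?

SPT (increasing processing time): J3 J1 J4 J2.
J3: waits 0, runs 0→3
J1: waits 3, runs 3→7
J4: waits 7, runs 7→12
J2: waits 12, runs 12→21
Sum = 0+3+7+12 = 22.
FIFO (arrival order): J1 J2 J3 J4.
J1: waits 0, runs 0→4
J2: waits 4, runs 4→13
J3: waits 13, runs 13→16
J4: waits 16, runs 16→21
Sum = 0+4+13+16 = 33.
EDD (increasing due date): J3 J1 J2 J4.
J3: waits 0, runs 0→3
J1: waits 3, runs 3→7
J2: waits 7, runs 7→16
J4: waits 16, runs 16→21
Sum = 0+3+7+16 = 26.
LPT (decreasing processing time): J2 J4 J1 J3.
J2: waits 0, runs 0→9
J4: waits 9, runs 9→14
J1: waits 14, runs 14→18
J3: waits 18, runs 18→21
Sum = 0+9+14+18 = 41.
SPT 22, FIFO 33, EDD 26, LPT 41 → minimum 22.

22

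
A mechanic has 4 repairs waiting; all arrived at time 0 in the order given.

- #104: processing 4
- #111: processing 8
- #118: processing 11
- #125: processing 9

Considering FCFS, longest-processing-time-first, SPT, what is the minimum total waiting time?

FIFO (arrival order): #104 #111 #118 #125.
#104: waits 0, runs 0→4
#111: waits 4, runs 4→12
#118: waits 12, runs 12→23
#125: waits 23, runs 23→32
Sum = 0+4+12+23 = 39.
LPT (decreasing processing time): #118 #125 #111 #104.
#118: waits 0, runs 0→11
#125: waits 11, runs 11→20
#111: waits 20, runs 20→28
#104: waits 28, runs 28→32
Sum = 0+11+20+28 = 59.
SPT (increasing processing time): #104 #111 #125 #118.
#104: waits 0, runs 0→4
#111: waits 4, runs 4→12
#125: waits 12, runs 12→21
#118: waits 21, runs 21→32
Sum = 0+4+12+21 = 37.
FIFO 39, LPT 59, SPT 37 → minimum 37.

37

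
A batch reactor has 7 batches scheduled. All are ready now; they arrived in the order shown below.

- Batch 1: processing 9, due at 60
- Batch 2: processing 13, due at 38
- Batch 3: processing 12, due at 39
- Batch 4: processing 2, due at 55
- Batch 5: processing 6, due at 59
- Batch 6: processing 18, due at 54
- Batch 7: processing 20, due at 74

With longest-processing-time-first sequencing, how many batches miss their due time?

LPT (decreasing processing time): Batch 7 Batch 6 Batch 2 Batch 3 Batch 1 Batch 5 Batch 4.
Batch 7: 0→20, due 74, tardiness 0
Batch 6: 20→38, due 54, tardiness 0
Batch 2: 38→51, due 38, tardiness 13
Batch 3: 51→63, due 39, tardiness 24
Batch 1: 63→72, due 60, tardiness 12
Batch 5: 72→78, due 59, tardiness 19
Batch 4: 78→80, due 55, tardiness 25
Late batches: 5.

5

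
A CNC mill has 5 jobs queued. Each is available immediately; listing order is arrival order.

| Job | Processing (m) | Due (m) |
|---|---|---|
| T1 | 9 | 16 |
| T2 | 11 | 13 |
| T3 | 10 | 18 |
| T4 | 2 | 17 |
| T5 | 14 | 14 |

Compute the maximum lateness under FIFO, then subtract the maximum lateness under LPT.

FIFO (arrival order): T1 T2 T3 T4 T5.
T1: 0→9, due 16, lateness -7
T2: 9→20, due 13, lateness 7
T3: 20→30, due 18, lateness 12
T4: 30→32, due 17, lateness 15
T5: 32→46, due 14, lateness 32
Maximum = 32.
LPT (decreasing processing time): T5 T2 T3 T1 T4.
T5: 0→14, due 14, lateness 0
T2: 14→25, due 13, lateness 12
T3: 25→35, due 18, lateness 17
T1: 35→44, due 16, lateness 28
T4: 44→46, due 17, lateness 29
Maximum = 29.
Difference = 32 − 29 = 3.

3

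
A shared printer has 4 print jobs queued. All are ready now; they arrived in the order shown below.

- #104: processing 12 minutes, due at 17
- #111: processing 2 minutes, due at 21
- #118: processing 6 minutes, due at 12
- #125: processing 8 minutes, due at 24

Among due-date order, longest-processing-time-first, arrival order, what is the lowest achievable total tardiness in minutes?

EDD (increasing due date): #118 #104 #111 #125.
#118: 0→6, due 12, tardiness 0
#104: 6→18, due 17, tardiness 1
#111: 18→20, due 21, tardiness 0
#125: 20→28, due 24, tardiness 4
Sum = 0+1+0+4 = 5.
LPT (decreasing processing time): #104 #125 #118 #111.
#104: 0→12, due 17, tardiness 0
#125: 12→20, due 24, tardiness 0
#118: 20→26, due 12, tardiness 14
#111: 26→28, due 21, tardiness 7
Sum = 0+0+14+7 = 21.
FIFO (arrival order): #104 #111 #118 #125.
#104: 0→12, due 17, tardiness 0
#111: 12→14, due 21, tardiness 0
#118: 14→20, due 12, tardiness 8
#125: 20→28, due 24, tardiness 4
Sum = 0+0+8+4 = 12.
EDD 5, LPT 21, FIFO 12 → minimum 5.

5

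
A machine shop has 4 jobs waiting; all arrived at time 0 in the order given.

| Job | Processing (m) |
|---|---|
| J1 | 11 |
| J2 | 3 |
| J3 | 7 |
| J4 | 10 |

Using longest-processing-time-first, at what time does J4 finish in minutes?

LPT (decreasing processing time): J1 J4 J3 J2.
J1: 0→11
J4: 11→21

21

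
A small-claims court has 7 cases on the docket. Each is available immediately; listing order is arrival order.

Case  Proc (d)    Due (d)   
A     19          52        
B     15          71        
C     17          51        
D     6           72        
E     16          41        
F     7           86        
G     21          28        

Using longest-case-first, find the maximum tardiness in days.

LPT (decreasing processing time): G A C E B F D.
G: 0→21, due 28, tardiness 0
A: 21→40, due 52, tardiness 0
C: 40→57, due 51, tardiness 6
E: 57→73, due 41, tardiness 32
B: 73→88, due 71, tardiness 17
F: 88→95, due 86, tardiness 9
D: 95→101, due 72, tardiness 29
Maximum = 32.

32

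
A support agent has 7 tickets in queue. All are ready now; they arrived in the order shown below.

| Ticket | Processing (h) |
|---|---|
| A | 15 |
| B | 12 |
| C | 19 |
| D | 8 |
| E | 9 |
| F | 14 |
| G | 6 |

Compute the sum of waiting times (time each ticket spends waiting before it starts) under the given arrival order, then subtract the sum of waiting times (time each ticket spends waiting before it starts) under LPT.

FIFO (arrival order): A B C D E F G.
A: waits 0, runs 0→15
B: waits 15, runs 15→27
C: waits 27, runs 27→46
D: waits 46, runs 46→54
E: waits 54, runs 54→63
F: waits 63, runs 63→77
G: waits 77, runs 77→83
Sum = 0+15+27+46+54+63+77 = 282.
LPT (decreasing processing time): C A F B E D G.
C: waits 0, runs 0→19
A: waits 19, runs 19→34
F: waits 34, runs 34→48
B: waits 48, runs 48→60
E: waits 60, runs 60→69
D: waits 69, runs 69→77
G: waits 77, runs 77→83
Sum = 0+19+34+48+60+69+77 = 307.
Difference = 282 − 307 = -25.

-25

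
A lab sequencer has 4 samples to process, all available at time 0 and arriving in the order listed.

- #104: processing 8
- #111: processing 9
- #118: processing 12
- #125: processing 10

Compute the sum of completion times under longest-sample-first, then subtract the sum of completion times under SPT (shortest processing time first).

LPT (decreasing processing time): #118 #125 #111 #104.
#118: 0→12
#125: 12→22
#111: 22→31
#104: 31→39
Sum = 12+22+31+39 = 104.
SPT (increasing processing time): #104 #111 #125 #118.
#104: 0→8
#111: 8→17
#125: 17→27
#118: 27→39
Sum = 8+17+27+39 = 91.
Difference = 104 − 91 = 13.

13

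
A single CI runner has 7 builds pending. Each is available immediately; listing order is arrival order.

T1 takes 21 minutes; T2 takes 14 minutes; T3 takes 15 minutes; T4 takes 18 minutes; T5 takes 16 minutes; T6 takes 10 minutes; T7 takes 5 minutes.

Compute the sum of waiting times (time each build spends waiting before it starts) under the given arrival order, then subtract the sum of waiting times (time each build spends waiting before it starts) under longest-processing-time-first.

-11

FIFO (arrival order): T1 T2 T3 T4 T5 T6 T7.
T1: waits 0, runs 0→21
T2: waits 21, runs 21→35
T3: waits 35, runs 35→50
T4: waits 50, runs 50→68
T5: waits 68, runs 68→84
T6: waits 84, runs 84→94
T7: waits 94, runs 94→99
Sum = 0+21+35+50+68+84+94 = 352.
LPT (decreasing processing time): T1 T4 T5 T3 T2 T6 T7.
T1: waits 0, runs 0→21
T4: waits 21, runs 21→39
T5: waits 39, runs 39→55
T3: waits 55, runs 55→70
T2: waits 70, runs 70→84
T6: waits 84, runs 84→94
T7: waits 94, runs 94→99
Sum = 0+21+39+55+70+84+94 = 363.
Difference = 352 − 363 = -11.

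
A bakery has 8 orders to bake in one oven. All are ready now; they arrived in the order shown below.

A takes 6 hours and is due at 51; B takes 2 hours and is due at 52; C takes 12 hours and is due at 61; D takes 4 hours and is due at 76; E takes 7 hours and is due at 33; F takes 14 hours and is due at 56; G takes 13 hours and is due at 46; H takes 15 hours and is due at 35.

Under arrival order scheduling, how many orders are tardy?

FIFO (arrival order): A B C D E F G H.
A: 0→6, due 51, tardiness 0
B: 6→8, due 52, tardiness 0
C: 8→20, due 61, tardiness 0
D: 20→24, due 76, tardiness 0
E: 24→31, due 33, tardiness 0
F: 31→45, due 56, tardiness 0
G: 45→58, due 46, tardiness 12
H: 58→73, due 35, tardiness 38
Late orders: 2.

2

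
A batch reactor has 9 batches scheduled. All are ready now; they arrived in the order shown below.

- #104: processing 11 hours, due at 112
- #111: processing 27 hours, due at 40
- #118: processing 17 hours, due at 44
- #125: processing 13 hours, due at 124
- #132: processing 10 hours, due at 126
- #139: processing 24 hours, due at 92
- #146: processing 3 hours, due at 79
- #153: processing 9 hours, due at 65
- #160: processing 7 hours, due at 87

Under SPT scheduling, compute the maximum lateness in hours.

SPT (increasing processing time): #146 #160 #153 #132 #104 #125 #118 #139 #111.
#146: 0→3, due 79, lateness -76
#160: 3→10, due 87, lateness -77
#153: 10→19, due 65, lateness -46
#132: 19→29, due 126, lateness -97
#104: 29→40, due 112, lateness -72
#125: 40→53, due 124, lateness -71
#118: 53→70, due 44, lateness 26
#139: 70→94, due 92, lateness 2
#111: 94→121, due 40, lateness 81
Maximum = 81.

81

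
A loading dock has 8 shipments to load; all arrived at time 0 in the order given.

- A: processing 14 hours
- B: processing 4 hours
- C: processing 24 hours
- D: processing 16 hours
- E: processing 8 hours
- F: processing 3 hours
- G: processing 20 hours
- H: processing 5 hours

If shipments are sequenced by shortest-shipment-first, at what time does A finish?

34

SPT (increasing processing time): F B H E A D G C.
F: 0→3
B: 3→7
H: 7→12
E: 12→20
A: 20→34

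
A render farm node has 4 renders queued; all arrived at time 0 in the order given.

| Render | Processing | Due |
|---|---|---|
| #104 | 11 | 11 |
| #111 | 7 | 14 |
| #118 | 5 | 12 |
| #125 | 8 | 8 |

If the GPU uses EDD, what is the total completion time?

82

EDD (increasing due date): #125 #104 #118 #111.
#125: 0→8
#104: 8→19
#118: 19→24
#111: 24→31
Sum = 8+19+24+31 = 82.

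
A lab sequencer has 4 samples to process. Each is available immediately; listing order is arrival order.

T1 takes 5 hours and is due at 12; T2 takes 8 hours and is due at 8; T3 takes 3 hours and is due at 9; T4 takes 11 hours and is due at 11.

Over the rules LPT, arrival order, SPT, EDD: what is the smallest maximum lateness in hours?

15

LPT (decreasing processing time): T4 T2 T1 T3.
T4: 0→11, due 11, lateness 0
T2: 11→19, due 8, lateness 11
T1: 19→24, due 12, lateness 12
T3: 24→27, due 9, lateness 18
Maximum = 18.
FIFO (arrival order): T1 T2 T3 T4.
T1: 0→5, due 12, lateness -7
T2: 5→13, due 8, lateness 5
T3: 13→16, due 9, lateness 7
T4: 16→27, due 11, lateness 16
Maximum = 16.
SPT (increasing processing time): T3 T1 T2 T4.
T3: 0→3, due 9, lateness -6
T1: 3→8, due 12, lateness -4
T2: 8→16, due 8, lateness 8
T4: 16→27, due 11, lateness 16
Maximum = 16.
EDD (increasing due date): T2 T3 T4 T1.
T2: 0→8, due 8, lateness 0
T3: 8→11, due 9, lateness 2
T4: 11→22, due 11, lateness 11
T1: 22→27, due 12, lateness 15
Maximum = 15.
LPT 18, FIFO 16, SPT 16, EDD 15 → minimum 15.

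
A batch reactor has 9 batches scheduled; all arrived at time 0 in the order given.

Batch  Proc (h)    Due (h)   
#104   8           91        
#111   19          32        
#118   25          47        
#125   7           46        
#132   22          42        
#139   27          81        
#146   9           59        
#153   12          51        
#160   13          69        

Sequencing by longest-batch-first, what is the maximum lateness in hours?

96

LPT (decreasing processing time): #139 #118 #132 #111 #160 #153 #146 #104 #125.
#139: 0→27, due 81, lateness -54
#118: 27→52, due 47, lateness 5
#132: 52→74, due 42, lateness 32
#111: 74→93, due 32, lateness 61
#160: 93→106, due 69, lateness 37
#153: 106→118, due 51, lateness 67
#146: 118→127, due 59, lateness 68
#104: 127→135, due 91, lateness 44
#125: 135→142, due 46, lateness 96
Maximum = 96.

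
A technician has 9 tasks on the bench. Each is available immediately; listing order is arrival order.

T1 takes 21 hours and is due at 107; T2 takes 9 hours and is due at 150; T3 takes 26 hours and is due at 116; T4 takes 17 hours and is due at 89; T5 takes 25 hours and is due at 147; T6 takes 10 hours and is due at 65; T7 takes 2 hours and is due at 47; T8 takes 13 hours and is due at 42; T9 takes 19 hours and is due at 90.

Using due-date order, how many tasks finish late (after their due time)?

0

EDD (increasing due date): T8 T7 T6 T4 T9 T1 T3 T5 T2.
T8: 0→13, due 42, tardiness 0
T7: 13→15, due 47, tardiness 0
T6: 15→25, due 65, tardiness 0
T4: 25→42, due 89, tardiness 0
T9: 42→61, due 90, tardiness 0
T1: 61→82, due 107, tardiness 0
T3: 82→108, due 116, tardiness 0
T5: 108→133, due 147, tardiness 0
T2: 133→142, due 150, tardiness 0
Late tasks: 0.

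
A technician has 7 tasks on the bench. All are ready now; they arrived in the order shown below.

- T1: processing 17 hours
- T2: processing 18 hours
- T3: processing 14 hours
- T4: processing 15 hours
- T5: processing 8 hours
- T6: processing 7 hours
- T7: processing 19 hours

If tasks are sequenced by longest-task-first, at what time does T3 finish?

LPT (decreasing processing time): T7 T2 T1 T4 T3 T5 T6.
T7: 0→19
T2: 19→37
T1: 37→54
T4: 54→69
T3: 69→83

83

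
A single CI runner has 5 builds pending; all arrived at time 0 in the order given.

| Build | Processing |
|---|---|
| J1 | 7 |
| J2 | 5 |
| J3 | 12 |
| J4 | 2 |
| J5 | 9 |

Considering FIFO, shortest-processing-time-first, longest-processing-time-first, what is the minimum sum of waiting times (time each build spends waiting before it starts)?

FIFO (arrival order): J1 J2 J3 J4 J5.
J1: waits 0, runs 0→7
J2: waits 7, runs 7→12
J3: waits 12, runs 12→24
J4: waits 24, runs 24→26
J5: waits 26, runs 26→35
Sum = 0+7+12+24+26 = 69.
SPT (increasing processing time): J4 J2 J1 J5 J3.
J4: waits 0, runs 0→2
J2: waits 2, runs 2→7
J1: waits 7, runs 7→14
J5: waits 14, runs 14→23
J3: waits 23, runs 23→35
Sum = 0+2+7+14+23 = 46.
LPT (decreasing processing time): J3 J5 J1 J2 J4.
J3: waits 0, runs 0→12
J5: waits 12, runs 12→21
J1: waits 21, runs 21→28
J2: waits 28, runs 28→33
J4: waits 33, runs 33→35
Sum = 0+12+21+28+33 = 94.
FIFO 69, SPT 46, LPT 94 → minimum 46.

46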